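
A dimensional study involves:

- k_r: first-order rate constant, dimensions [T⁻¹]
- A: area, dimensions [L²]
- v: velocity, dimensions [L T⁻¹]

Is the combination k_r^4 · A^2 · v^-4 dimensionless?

yes

Sum the exponent of each base dimension across the product:
  M: 4·[k_r]_M + 2·[A]_M − 4·[v]_M = 4·(0) + 2·(0) − 4·(0) = 0
  L: 4·[k_r]_L + 2·[A]_L − 4·[v]_L = 4·(0) + 2·(2) − 4·(1) = 0
  T: 4·[k_r]_T + 2·[A]_T − 4·[v]_T = 4·(-1) + 2·(0) − 4·(-1) = 0
  Θ: 4·[k_r]_Θ + 2·[A]_Θ − 4·[v]_Θ = 4·(0) + 2·(0) − 4·(0) = 0
All base exponents vanish — dimensionless.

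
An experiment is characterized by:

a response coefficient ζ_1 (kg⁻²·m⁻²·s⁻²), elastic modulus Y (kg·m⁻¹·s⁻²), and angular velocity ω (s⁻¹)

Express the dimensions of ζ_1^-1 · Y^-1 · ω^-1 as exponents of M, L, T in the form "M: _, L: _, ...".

Collect each base-dimension exponent across the product:
  M: −(-2) − (1) − (0) = 1
  L: −(-2) − (-1) − (0) = 3
  T: −(-2) − (-2) − (-1) = 5
So the dimensions are [M L³ T⁵].

M: 1, L: 3, T: 5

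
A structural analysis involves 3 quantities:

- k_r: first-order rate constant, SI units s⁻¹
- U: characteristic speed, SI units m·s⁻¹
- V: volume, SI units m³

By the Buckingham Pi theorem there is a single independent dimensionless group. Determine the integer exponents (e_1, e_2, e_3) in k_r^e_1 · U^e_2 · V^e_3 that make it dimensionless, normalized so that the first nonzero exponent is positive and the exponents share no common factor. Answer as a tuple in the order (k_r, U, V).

L: e_1·(0) + e_2·(1) + e_3·(3) = 0
T: e_1·(-1) + e_2·(-1) + e_3·(0) = 0
Solving this homogeneous linear system for the smallest-integer solution (first nonzero entry positive) gives (3, -3, 1).

(3, -3, 1)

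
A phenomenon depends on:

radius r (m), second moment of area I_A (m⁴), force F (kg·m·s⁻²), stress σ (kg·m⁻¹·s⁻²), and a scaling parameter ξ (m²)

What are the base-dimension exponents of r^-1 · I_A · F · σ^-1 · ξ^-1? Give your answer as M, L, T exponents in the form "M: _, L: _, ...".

M: 0, L: 3, T: 0

Collect each base-dimension exponent across the product:
  M: −(0) + (0) + (1) − (1) − (0) = 0
  L: −(1) + (4) + (1) − (-1) − (2) = 3
  T: −(0) + (0) + (-2) − (-2) − (0) = 0
So the dimensions are [L³].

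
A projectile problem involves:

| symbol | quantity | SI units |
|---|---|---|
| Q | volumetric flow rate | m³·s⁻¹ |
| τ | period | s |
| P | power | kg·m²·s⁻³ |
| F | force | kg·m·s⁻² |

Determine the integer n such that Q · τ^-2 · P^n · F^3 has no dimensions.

Balance the M exponent: (1)·n from P, plus (0) − 2·(0) + 3·(1) = 3 from the rest, must sum to zero.
n + 3 = 0, so n = -3.

-3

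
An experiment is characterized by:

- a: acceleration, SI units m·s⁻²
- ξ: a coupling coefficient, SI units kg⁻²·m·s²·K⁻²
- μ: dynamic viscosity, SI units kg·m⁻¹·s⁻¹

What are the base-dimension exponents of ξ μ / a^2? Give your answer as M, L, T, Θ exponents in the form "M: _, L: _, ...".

M: -1, L: -2, T: 5, Θ: -2

Collect each base-dimension exponent across the product:
  M: −2·(0) + (-2) + (1) = -1
  L: −2·(1) + (1) + (-1) = -2
  T: −2·(-2) + (2) + (-1) = 5
  Θ: −2·(0) + (-2) + (0) = -2
So the dimensions are [M⁻¹ L⁻² T⁵ Θ⁻²].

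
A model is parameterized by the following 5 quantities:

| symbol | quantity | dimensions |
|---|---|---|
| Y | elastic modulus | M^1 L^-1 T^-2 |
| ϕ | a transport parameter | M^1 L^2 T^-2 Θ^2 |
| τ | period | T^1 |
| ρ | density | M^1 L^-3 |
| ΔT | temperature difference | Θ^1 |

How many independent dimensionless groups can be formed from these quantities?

1

There are 5 variables and 4 base dimensions (M, L, T, Θ).
The dimension matrix has rank 4.
Independent dimensionless groups: 5 − 4 = 1.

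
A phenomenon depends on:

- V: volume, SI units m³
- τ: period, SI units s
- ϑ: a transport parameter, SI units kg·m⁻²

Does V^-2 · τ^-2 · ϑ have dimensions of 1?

Sum the exponent of each base dimension across the product:
  M: −2·[V]_M − 2·[τ]_M + [ϑ]_M = −2·(0) − 2·(0) + (1) = 1
  L: −2·[V]_L − 2·[τ]_L + [ϑ]_L = −2·(3) − 2·(0) + (-2) = -8
  T: −2·[V]_T − 2·[τ]_T + [ϑ]_T = −2·(0) − 2·(1) + (0) = -2
Net dimensions [M L⁻⁸ T⁻²] ≠ [1] — not dimensionless.

no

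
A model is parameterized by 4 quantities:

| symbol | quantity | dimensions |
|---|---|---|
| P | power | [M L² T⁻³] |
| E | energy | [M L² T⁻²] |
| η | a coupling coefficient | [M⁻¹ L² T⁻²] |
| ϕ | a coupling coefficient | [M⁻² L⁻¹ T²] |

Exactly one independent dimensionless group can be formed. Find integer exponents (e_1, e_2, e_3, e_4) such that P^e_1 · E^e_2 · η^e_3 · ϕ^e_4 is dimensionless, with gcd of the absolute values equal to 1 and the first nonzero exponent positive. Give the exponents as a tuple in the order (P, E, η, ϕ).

M: e_1·(1) + e_2·(1) + e_3·(-1) + e_4·(-2) = 0
L: e_1·(2) + e_2·(2) + e_3·(2) + e_4·(-1) = 0
T: e_1·(-3) + e_2·(-2) + e_3·(-2) + e_4·(2) = 0
Solving this homogeneous linear system for the smallest-integer solution (first nonzero entry positive) gives (4, 1, -3, 4).

(4, 1, -3, 4)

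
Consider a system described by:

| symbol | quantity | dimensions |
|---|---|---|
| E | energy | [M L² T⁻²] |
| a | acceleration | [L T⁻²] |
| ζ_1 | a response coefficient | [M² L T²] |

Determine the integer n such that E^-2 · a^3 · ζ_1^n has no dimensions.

1

Balance the M exponent: (2)·n from ζ_1, plus −2·(1) + 3·(0) = -2 from the rest, must sum to zero.
2n − 2 = 0, so n = 1.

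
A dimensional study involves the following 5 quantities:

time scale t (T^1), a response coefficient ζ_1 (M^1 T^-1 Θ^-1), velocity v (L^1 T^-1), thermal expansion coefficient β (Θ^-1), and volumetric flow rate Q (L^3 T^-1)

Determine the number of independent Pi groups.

There are 5 variables and 4 base dimensions (M, L, T, Θ).
The dimension matrix has rank 4.
Independent dimensionless groups: 5 − 4 = 1.

1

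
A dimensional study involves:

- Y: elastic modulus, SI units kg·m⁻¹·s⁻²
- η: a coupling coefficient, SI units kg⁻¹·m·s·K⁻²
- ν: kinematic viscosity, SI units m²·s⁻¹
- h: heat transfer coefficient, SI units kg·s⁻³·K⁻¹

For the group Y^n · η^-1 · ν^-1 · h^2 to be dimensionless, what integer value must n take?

-3

Balance the M exponent: (1)·n from Y, plus −(-1) − (0) + 2·(1) = 3 from the rest, must sum to zero.
n + 3 = 0, so n = -3.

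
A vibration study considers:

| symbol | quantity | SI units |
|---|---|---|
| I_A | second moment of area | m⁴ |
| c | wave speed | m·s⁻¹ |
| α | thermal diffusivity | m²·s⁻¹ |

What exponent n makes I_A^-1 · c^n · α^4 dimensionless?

-4

Balance the L exponent: (1)·n from c, plus −(4) + 4·(2) = 4 from the rest, must sum to zero.
n + 4 = 0, so n = -4.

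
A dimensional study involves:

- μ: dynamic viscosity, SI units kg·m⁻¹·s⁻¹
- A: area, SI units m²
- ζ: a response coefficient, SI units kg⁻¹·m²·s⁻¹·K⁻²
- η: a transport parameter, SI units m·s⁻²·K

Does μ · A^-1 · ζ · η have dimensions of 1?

no

Sum the exponent of each base dimension across the product:
  M: [μ]_M − [A]_M + [ζ]_M + [η]_M = (1) − (0) + (-1) + (0) = 0
  L: [μ]_L − [A]_L + [ζ]_L + [η]_L = (-1) − (2) + (2) + (1) = 0
  T: [μ]_T − [A]_T + [ζ]_T + [η]_T = (-1) − (0) + (-1) + (-2) = -4
  Θ: [μ]_Θ − [A]_Θ + [ζ]_Θ + [η]_Θ = (0) − (0) + (-2) + (1) = -1
Net dimensions [T⁻⁴ Θ⁻¹] ≠ [1] — not dimensionless.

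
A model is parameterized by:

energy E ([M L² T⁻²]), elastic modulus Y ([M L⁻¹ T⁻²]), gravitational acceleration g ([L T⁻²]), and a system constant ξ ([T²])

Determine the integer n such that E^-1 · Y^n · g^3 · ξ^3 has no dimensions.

1

Balance the M exponent: (1)·n from Y, plus −(1) + 3·(0) + 3·(0) = -1 from the rest, must sum to zero.
n − 1 = 0, so n = 1.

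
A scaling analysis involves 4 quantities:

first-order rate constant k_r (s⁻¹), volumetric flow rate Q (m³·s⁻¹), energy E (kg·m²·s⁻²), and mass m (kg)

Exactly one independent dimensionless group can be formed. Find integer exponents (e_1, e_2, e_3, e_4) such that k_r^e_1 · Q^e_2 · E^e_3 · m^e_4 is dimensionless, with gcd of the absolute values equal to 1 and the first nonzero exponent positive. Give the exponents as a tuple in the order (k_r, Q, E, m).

M: e_1·(0) + e_2·(0) + e_3·(1) + e_4·(1) = 0
L: e_1·(0) + e_2·(3) + e_3·(2) + e_4·(0) = 0
T: e_1·(-1) + e_2·(-1) + e_3·(-2) + e_4·(0) = 0
Solving this homogeneous linear system for the smallest-integer solution (first nonzero entry positive) gives (4, 2, -3, 3).

(4, 2, -3, 3)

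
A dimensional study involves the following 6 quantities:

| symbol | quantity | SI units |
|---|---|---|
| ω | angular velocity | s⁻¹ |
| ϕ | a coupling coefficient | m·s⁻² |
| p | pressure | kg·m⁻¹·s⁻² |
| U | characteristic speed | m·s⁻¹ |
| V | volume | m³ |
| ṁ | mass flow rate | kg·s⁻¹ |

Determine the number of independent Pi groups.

3

There are 6 variables and 3 base dimensions (M, L, T).
The dimension matrix has rank 3.
Independent dimensionless groups: 6 − 3 = 3.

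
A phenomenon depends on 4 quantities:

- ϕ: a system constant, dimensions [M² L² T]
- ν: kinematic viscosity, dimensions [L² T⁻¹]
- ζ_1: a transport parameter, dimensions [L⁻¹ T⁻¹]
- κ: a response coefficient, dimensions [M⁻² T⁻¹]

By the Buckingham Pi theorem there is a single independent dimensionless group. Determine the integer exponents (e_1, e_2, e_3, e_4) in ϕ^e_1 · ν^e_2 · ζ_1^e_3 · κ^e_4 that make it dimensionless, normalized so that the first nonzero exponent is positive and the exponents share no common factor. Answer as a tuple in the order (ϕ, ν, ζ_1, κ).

(3, -2, 2, 3)

M: e_1·(2) + e_2·(0) + e_3·(0) + e_4·(-2) = 0
L: e_1·(2) + e_2·(2) + e_3·(-1) + e_4·(0) = 0
T: e_1·(1) + e_2·(-1) + e_3·(-1) + e_4·(-1) = 0
Solving this homogeneous linear system for the smallest-integer solution (first nonzero entry positive) gives (3, -2, 2, 3).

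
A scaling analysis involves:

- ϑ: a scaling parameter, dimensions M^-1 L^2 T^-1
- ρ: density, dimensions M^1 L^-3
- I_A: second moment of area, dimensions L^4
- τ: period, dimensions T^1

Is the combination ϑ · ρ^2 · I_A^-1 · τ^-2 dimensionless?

Sum the exponent of each base dimension across the product:
  M: [ϑ]_M + 2·[ρ]_M − [I_A]_M − 2·[τ]_M = (-1) + 2·(1) − (0) − 2·(0) = 1
  L: [ϑ]_L + 2·[ρ]_L − [I_A]_L − 2·[τ]_L = (2) + 2·(-3) − (4) − 2·(0) = -8
  T: [ϑ]_T + 2·[ρ]_T − [I_A]_T − 2·[τ]_T = (-1) + 2·(0) − (0) − 2·(1) = -3
Net dimensions [M L⁻⁸ T⁻³] ≠ [1] — not dimensionless.

no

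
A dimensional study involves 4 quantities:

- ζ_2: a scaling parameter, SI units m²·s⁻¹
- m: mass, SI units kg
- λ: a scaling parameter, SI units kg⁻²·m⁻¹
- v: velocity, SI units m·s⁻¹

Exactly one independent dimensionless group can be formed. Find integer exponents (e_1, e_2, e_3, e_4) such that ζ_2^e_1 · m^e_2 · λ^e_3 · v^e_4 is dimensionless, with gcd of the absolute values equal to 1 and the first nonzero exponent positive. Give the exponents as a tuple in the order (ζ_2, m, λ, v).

M: e_1·(0) + e_2·(1) + e_3·(-2) + e_4·(0) = 0
L: e_1·(2) + e_2·(0) + e_3·(-1) + e_4·(1) = 0
T: e_1·(-1) + e_2·(0) + e_3·(0) + e_4·(-1) = 0
Solving this homogeneous linear system for the smallest-integer solution (first nonzero entry positive) gives (1, 2, 1, -1).

(1, 2, 1, -1)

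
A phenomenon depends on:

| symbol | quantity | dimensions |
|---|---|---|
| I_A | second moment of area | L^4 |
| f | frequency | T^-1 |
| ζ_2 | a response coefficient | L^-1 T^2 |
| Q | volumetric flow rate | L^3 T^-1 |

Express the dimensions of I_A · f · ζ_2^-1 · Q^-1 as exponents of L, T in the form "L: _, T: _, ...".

Collect each base-dimension exponent across the product:
  L: (4) + (0) − (-1) − (3) = 2
  T: (0) + (-1) − (2) − (-1) = -2
So the dimensions are [L² T⁻²].

L: 2, T: -2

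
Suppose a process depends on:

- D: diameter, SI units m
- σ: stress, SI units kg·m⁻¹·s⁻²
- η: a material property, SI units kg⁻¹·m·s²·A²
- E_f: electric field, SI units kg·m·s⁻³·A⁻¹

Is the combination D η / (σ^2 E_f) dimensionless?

no

Sum the exponent of each base dimension across the product:
  M: [D]_M − 2·[σ]_M + [η]_M − [E_f]_M = (0) − 2·(1) + (-1) − (1) = -4
  L: [D]_L − 2·[σ]_L + [η]_L − [E_f]_L = (1) − 2·(-1) + (1) − (1) = 3
  T: [D]_T − 2·[σ]_T + [η]_T − [E_f]_T = (0) − 2·(-2) + (2) − (-3) = 9
  I: [D]_I − 2·[σ]_I + [η]_I − [E_f]_I = (0) − 2·(0) + (2) − (-1) = 3
Net dimensions [M⁻⁴ L³ T⁹ I³] ≠ [1] — not dimensionless.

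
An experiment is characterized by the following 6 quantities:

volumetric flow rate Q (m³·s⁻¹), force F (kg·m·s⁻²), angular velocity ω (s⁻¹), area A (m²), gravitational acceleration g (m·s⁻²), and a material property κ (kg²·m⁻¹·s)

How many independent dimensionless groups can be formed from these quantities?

There are 6 variables and 3 base dimensions (M, L, T).
The dimension matrix has rank 3.
Independent dimensionless groups: 6 − 3 = 3.

3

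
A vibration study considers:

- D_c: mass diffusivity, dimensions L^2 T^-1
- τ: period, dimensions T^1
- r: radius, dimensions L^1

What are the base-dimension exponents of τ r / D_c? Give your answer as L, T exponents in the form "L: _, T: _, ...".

Collect each base-dimension exponent across the product:
  L: −(2) + (0) + (1) = -1
  T: −(-1) + (1) + (0) = 2
So the dimensions are [L⁻¹ T²].

L: -1, T: 2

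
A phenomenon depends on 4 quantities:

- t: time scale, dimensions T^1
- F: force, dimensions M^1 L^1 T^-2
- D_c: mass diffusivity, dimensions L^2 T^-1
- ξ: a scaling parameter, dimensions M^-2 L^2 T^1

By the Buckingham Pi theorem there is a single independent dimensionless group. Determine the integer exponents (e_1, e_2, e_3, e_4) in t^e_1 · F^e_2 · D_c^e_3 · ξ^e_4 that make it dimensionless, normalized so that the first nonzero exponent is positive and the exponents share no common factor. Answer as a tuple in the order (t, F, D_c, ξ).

(1, 2, -2, 1)

M: e_1·(0) + e_2·(1) + e_3·(0) + e_4·(-2) = 0
L: e_1·(0) + e_2·(1) + e_3·(2) + e_4·(2) = 0
T: e_1·(1) + e_2·(-2) + e_3·(-1) + e_4·(1) = 0
Solving this homogeneous linear system for the smallest-integer solution (first nonzero entry positive) gives (1, 2, -2, 1).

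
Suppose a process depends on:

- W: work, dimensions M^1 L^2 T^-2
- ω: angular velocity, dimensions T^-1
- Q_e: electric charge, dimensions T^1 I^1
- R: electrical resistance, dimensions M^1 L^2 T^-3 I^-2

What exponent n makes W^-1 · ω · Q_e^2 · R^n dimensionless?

Balance the M exponent: (1)·n from R, plus −(1) + (0) + 2·(0) = -1 from the rest, must sum to zero.
n − 1 = 0, so n = 1.

1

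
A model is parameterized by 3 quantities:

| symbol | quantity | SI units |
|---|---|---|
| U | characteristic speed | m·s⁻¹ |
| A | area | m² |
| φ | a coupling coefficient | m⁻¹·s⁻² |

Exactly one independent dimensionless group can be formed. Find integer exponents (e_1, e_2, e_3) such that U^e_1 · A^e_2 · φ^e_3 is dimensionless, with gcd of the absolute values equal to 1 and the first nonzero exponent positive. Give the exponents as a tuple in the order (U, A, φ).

(4, -3, -2)

L: e_1·(1) + e_2·(2) + e_3·(-1) = 0
T: e_1·(-1) + e_2·(0) + e_3·(-2) = 0
Solving this homogeneous linear system for the smallest-integer solution (first nonzero entry positive) gives (4, -3, -2).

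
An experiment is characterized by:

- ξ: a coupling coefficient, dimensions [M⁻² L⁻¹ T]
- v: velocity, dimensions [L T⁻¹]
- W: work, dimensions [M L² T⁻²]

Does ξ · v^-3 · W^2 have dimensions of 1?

Sum the exponent of each base dimension across the product:
  M: [ξ]_M − 3·[v]_M + 2·[W]_M = (-2) − 3·(0) + 2·(1) = 0
  L: [ξ]_L − 3·[v]_L + 2·[W]_L = (-1) − 3·(1) + 2·(2) = 0
  T: [ξ]_T − 3·[v]_T + 2·[W]_T = (1) − 3·(-1) + 2·(-2) = 0
All base exponents vanish — dimensionless.

yes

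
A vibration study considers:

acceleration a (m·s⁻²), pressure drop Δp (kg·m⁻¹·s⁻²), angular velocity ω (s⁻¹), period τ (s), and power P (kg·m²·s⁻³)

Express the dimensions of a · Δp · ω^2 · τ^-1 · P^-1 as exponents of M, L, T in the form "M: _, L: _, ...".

M: 0, L: -2, T: -4

Collect each base-dimension exponent across the product:
  M: (0) + (1) + 2·(0) − (0) − (1) = 0
  L: (1) + (-1) + 2·(0) − (0) − (2) = -2
  T: (-2) + (-2) + 2·(-1) − (1) − (-3) = -4
So the dimensions are [L⁻² T⁻⁴].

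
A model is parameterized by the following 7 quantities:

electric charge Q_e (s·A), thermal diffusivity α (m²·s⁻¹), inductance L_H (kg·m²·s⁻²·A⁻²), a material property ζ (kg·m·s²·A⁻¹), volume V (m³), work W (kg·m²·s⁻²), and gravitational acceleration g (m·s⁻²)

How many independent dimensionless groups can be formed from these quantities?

3

There are 7 variables and 4 base dimensions (M, L, T, I).
The dimension matrix has rank 4.
Independent dimensionless groups: 7 − 4 = 3.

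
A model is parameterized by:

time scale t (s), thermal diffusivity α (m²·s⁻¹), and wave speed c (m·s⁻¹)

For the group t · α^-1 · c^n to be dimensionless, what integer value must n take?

2

Balance the L exponent: (1)·n from c, plus (0) − (2) = -2 from the rest, must sum to zero.
n − 2 = 0, so n = 2.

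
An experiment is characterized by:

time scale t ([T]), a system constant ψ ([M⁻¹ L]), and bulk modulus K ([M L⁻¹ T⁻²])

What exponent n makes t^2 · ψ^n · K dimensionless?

Balance the M exponent: (-1)·n from ψ, plus 2·(0) + (1) = 1 from the rest, must sum to zero.
−n + 1 = 0, so n = 1.

1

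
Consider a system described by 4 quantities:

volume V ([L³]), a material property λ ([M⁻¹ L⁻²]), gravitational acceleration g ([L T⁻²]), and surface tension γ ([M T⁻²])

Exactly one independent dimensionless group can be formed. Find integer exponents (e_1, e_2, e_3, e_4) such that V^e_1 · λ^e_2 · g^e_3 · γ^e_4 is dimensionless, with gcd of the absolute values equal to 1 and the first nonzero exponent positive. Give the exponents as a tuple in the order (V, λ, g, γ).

(1, 1, -1, 1)

M: e_1·(0) + e_2·(-1) + e_3·(0) + e_4·(1) = 0
L: e_1·(3) + e_2·(-2) + e_3·(1) + e_4·(0) = 0
T: e_1·(0) + e_2·(0) + e_3·(-2) + e_4·(-2) = 0
Solving this homogeneous linear system for the smallest-integer solution (first nonzero entry positive) gives (1, 1, -1, 1).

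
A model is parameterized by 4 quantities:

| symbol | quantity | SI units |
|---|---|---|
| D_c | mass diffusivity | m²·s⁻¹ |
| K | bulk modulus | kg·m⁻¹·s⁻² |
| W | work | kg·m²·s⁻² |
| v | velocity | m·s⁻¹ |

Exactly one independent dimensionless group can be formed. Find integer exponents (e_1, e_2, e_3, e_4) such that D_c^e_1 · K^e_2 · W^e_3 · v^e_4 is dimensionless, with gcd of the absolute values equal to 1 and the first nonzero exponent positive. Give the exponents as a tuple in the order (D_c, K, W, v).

(3, 1, -1, -3)

M: e_1·(0) + e_2·(1) + e_3·(1) + e_4·(0) = 0
L: e_1·(2) + e_2·(-1) + e_3·(2) + e_4·(1) = 0
T: e_1·(-1) + e_2·(-2) + e_3·(-2) + e_4·(-1) = 0
Solving this homogeneous linear system for the smallest-integer solution (first nonzero entry positive) gives (3, 1, -1, -3).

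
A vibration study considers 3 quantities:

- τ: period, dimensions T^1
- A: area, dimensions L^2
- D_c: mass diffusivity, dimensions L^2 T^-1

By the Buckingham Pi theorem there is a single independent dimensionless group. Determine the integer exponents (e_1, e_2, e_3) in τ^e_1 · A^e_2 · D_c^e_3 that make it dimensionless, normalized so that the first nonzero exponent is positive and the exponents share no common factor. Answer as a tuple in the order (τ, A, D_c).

(1, -1, 1)

L: e_1·(0) + e_2·(2) + e_3·(2) = 0
T: e_1·(1) + e_2·(0) + e_3·(-1) = 0
Solving this homogeneous linear system for the smallest-integer solution (first nonzero entry positive) gives (1, -1, 1).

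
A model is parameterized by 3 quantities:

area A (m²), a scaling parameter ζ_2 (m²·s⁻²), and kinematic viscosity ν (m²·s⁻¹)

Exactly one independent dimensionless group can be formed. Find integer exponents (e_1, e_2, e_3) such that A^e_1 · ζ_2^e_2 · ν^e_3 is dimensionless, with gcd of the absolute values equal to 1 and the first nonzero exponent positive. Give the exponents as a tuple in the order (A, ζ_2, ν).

(1, 1, -2)

L: e_1·(2) + e_2·(2) + e_3·(2) = 0
T: e_1·(0) + e_2·(-2) + e_3·(-1) = 0
Solving this homogeneous linear system for the smallest-integer solution (first nonzero entry positive) gives (1, 1, -2).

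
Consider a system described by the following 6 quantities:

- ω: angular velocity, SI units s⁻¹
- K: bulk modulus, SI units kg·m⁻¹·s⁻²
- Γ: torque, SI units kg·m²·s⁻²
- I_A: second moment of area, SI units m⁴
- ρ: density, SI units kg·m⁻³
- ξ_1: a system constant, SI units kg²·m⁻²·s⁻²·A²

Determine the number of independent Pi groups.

There are 6 variables and 4 base dimensions (M, L, T, I).
The dimension matrix has rank 4.
Independent dimensionless groups: 6 − 4 = 2.

2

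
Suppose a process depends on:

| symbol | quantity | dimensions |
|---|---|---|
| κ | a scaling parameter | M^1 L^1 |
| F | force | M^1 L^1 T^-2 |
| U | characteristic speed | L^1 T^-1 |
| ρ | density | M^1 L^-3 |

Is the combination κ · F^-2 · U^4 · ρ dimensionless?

Sum the exponent of each base dimension across the product:
  M: [κ]_M − 2·[F]_M + 4·[U]_M + [ρ]_M = (1) − 2·(1) + 4·(0) + (1) = 0
  L: [κ]_L − 2·[F]_L + 4·[U]_L + [ρ]_L = (1) − 2·(1) + 4·(1) + (-3) = 0
  T: [κ]_T − 2·[F]_T + 4·[U]_T + [ρ]_T = (0) − 2·(-2) + 4·(-1) + (0) = 0
All base exponents vanish — dimensionless.

yes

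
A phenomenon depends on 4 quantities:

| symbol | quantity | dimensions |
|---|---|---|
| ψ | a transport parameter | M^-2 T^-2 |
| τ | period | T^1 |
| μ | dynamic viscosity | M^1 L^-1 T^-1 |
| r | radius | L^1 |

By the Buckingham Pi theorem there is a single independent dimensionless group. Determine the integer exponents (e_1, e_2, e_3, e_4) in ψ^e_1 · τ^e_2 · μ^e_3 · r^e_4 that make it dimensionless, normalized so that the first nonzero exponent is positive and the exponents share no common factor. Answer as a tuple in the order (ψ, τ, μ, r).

M: e_1·(-2) + e_2·(0) + e_3·(1) + e_4·(0) = 0
L: e_1·(0) + e_2·(0) + e_3·(-1) + e_4·(1) = 0
T: e_1·(-2) + e_2·(1) + e_3·(-1) + e_4·(0) = 0
Solving this homogeneous linear system for the smallest-integer solution (first nonzero entry positive) gives (1, 4, 2, 2).

(1, 4, 2, 2)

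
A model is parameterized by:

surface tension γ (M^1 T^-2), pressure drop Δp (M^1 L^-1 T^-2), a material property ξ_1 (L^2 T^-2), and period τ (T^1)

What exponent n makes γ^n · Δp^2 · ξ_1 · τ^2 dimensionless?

Balance the M exponent: (1)·n from γ, plus 2·(1) + (0) + 2·(0) = 2 from the rest, must sum to zero.
n + 2 = 0, so n = -2.

-2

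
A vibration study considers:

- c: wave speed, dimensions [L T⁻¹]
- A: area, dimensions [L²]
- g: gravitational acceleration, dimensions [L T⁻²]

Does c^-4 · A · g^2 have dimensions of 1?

Sum the exponent of each base dimension across the product:
  L: −4·[c]_L + [A]_L + 2·[g]_L = −4·(1) + (2) + 2·(1) = 0
  T: −4·[c]_T + [A]_T + 2·[g]_T = −4·(-1) + (0) + 2·(-2) = 0
All base exponents vanish — dimensionless.

yes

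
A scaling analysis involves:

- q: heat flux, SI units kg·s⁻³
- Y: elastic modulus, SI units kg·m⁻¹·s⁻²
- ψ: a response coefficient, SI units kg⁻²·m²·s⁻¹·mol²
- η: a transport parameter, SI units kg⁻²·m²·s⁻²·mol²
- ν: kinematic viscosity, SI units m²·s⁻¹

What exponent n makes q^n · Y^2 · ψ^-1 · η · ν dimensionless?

Balance the M exponent: (1)·n from q, plus 2·(1) − (-2) + (-2) + (0) = 2 from the rest, must sum to zero.
n + 2 = 0, so n = -2.

-2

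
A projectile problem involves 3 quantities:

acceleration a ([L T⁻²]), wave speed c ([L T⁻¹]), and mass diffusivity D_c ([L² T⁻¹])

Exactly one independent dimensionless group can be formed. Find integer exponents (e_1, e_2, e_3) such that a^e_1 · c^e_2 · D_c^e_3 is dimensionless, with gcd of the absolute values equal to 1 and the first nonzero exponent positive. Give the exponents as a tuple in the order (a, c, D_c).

(1, -3, 1)

L: e_1·(1) + e_2·(1) + e_3·(2) = 0
T: e_1·(-2) + e_2·(-1) + e_3·(-1) = 0
Solving this homogeneous linear system for the smallest-integer solution (first nonzero entry positive) gives (1, -3, 1).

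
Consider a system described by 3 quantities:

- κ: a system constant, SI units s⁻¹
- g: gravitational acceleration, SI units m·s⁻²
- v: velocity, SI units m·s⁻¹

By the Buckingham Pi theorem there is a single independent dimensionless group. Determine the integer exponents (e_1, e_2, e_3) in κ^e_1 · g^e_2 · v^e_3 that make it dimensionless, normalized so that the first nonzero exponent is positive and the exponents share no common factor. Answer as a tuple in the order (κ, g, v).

(1, -1, 1)

L: e_1·(0) + e_2·(1) + e_3·(1) = 0
T: e_1·(-1) + e_2·(-2) + e_3·(-1) = 0
Solving this homogeneous linear system for the smallest-integer solution (first nonzero entry positive) gives (1, -1, 1).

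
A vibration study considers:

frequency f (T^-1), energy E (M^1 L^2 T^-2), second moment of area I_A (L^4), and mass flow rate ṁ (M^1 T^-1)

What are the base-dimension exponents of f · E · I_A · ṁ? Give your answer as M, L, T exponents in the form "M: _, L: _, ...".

Collect each base-dimension exponent across the product:
  M: (0) + (1) + (0) + (1) = 2
  L: (0) + (2) + (4) + (0) = 6
  T: (-1) + (-2) + (0) + (-1) = -4
So the dimensions are [M² L⁶ T⁻⁴].

M: 2, L: 6, T: -4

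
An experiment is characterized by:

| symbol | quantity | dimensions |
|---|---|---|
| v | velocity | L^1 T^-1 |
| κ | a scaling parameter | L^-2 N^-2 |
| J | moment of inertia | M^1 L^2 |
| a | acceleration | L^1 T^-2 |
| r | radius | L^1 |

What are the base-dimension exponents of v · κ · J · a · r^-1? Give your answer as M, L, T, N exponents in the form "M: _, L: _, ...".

Collect each base-dimension exponent across the product:
  M: (0) + (0) + (1) + (0) − (0) = 1
  L: (1) + (-2) + (2) + (1) − (1) = 1
  T: (-1) + (0) + (0) + (-2) − (0) = -3
  N: (0) + (-2) + (0) + (0) − (0) = -2
So the dimensions are [M L T⁻³ N⁻²].

M: 1, L: 1, T: -3, N: -2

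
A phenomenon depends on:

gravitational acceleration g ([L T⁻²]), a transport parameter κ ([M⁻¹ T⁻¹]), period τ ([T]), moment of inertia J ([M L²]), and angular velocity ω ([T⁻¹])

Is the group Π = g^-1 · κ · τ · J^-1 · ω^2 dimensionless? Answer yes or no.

Sum the exponent of each base dimension across the product:
  M: −[g]_M + [κ]_M + [τ]_M − [J]_M + 2·[ω]_M = −(0) + (-1) + (0) − (1) + 2·(0) = -2
  L: −[g]_L + [κ]_L + [τ]_L − [J]_L + 2·[ω]_L = −(1) + (0) + (0) − (2) + 2·(0) = -3
  T: −[g]_T + [κ]_T + [τ]_T − [J]_T + 2·[ω]_T = −(-2) + (-1) + (1) − (0) + 2·(-1) = 0
Net dimensions [M⁻² L⁻³] ≠ [1] — not dimensionless.

no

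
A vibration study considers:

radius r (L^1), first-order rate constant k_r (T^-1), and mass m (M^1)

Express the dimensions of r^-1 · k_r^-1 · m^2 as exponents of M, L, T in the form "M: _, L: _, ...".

M: 2, L: -1, T: 1

Collect each base-dimension exponent across the product:
  M: −(0) − (0) + 2·(1) = 2
  L: −(1) − (0) + 2·(0) = -1
  T: −(0) − (-1) + 2·(0) = 1
So the dimensions are [M² L⁻¹ T].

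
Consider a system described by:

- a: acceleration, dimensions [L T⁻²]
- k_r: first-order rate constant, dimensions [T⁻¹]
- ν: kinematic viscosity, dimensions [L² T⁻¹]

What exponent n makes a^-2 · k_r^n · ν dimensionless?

3

Balance the T exponent: (-1)·n from k_r, plus −2·(-2) + (-1) = 3 from the rest, must sum to zero.
−n + 3 = 0, so n = 3.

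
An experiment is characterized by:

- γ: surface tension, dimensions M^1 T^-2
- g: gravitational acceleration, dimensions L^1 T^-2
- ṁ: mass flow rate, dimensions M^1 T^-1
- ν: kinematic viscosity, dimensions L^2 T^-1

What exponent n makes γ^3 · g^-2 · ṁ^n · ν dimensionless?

Balance the M exponent: (1)·n from ṁ, plus 3·(1) − 2·(0) + (0) = 3 from the rest, must sum to zero.
n + 3 = 0, so n = -3.

-3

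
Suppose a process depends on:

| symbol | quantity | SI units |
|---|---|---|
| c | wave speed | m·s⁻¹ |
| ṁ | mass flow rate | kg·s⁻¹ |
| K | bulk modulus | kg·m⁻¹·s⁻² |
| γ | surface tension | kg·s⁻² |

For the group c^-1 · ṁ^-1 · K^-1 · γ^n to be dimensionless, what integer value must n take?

2

Balance the M exponent: (1)·n from γ, plus −(0) − (1) − (1) = -2 from the rest, must sum to zero.
n − 2 = 0, so n = 2.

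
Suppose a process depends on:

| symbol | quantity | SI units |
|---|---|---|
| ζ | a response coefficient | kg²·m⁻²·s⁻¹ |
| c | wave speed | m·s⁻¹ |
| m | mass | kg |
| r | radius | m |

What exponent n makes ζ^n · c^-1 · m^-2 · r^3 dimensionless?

1

Balance the M exponent: (2)·n from ζ, plus −(0) − 2·(1) + 3·(0) = -2 from the rest, must sum to zero.
2n − 2 = 0, so n = 1.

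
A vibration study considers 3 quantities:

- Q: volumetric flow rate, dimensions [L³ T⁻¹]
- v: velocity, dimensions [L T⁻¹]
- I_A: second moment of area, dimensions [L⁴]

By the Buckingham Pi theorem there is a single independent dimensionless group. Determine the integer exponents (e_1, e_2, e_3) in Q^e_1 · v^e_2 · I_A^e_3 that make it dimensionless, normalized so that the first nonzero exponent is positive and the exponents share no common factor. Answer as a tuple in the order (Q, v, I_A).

L: e_1·(3) + e_2·(1) + e_3·(4) = 0
T: e_1·(-1) + e_2·(-1) + e_3·(0) = 0
Solving this homogeneous linear system for the smallest-integer solution (first nonzero entry positive) gives (2, -2, -1).

(2, -2, -1)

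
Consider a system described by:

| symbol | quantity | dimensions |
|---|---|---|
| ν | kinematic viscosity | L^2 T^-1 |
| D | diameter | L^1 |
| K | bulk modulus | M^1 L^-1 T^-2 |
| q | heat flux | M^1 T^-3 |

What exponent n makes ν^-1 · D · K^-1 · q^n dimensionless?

1

Balance the M exponent: (1)·n from q, plus −(0) + (0) − (1) = -1 from the rest, must sum to zero.
n − 1 = 0, so n = 1.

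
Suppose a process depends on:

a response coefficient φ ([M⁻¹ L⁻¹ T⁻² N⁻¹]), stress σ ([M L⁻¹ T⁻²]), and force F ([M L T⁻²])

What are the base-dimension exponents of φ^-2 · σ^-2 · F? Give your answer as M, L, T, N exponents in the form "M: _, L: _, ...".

Collect each base-dimension exponent across the product:
  M: −2·(-1) − 2·(1) + (1) = 1
  L: −2·(-1) − 2·(-1) + (1) = 5
  T: −2·(-2) − 2·(-2) + (-2) = 6
  N: −2·(-1) − 2·(0) + (0) = 2
So the dimensions are [M L⁵ T⁶ N²].

M: 1, L: 5, T: 6, N: 2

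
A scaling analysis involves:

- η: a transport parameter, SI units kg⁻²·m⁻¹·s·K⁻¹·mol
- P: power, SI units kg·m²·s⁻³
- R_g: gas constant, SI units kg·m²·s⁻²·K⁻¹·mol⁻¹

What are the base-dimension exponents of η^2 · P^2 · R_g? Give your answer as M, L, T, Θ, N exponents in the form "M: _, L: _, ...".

M: -1, L: 4, T: -6, Θ: -3, N: 1

Collect each base-dimension exponent across the product:
  M: 2·(-2) + 2·(1) + (1) = -1
  L: 2·(-1) + 2·(2) + (2) = 4
  T: 2·(1) + 2·(-3) + (-2) = -6
  Θ: 2·(-1) + 2·(0) + (-1) = -3
  N: 2·(1) + 2·(0) + (-1) = 1
So the dimensions are [M⁻¹ L⁴ T⁻⁶ Θ⁻³ N].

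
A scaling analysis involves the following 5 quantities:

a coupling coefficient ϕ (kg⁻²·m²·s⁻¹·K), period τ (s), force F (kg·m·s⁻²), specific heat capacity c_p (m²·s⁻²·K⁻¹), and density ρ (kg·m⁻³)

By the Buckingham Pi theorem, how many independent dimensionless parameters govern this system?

1

There are 5 variables and 4 base dimensions (M, L, T, Θ).
The dimension matrix has rank 4.
Independent dimensionless groups: 5 − 4 = 1.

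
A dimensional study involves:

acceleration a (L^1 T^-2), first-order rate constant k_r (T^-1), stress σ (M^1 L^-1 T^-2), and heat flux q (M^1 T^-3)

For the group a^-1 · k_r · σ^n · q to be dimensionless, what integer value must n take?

-1

Balance the M exponent: (1)·n from σ, plus −(0) + (0) + (1) = 1 from the rest, must sum to zero.
n + 1 = 0, so n = -1.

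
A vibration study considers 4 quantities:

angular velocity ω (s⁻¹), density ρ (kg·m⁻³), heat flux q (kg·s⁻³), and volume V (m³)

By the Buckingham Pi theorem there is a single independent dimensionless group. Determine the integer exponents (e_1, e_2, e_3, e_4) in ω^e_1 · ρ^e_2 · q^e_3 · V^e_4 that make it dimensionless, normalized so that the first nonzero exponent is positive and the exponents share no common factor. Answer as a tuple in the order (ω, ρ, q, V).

M: e_1·(0) + e_2·(1) + e_3·(1) + e_4·(0) = 0
L: e_1·(0) + e_2·(-3) + e_3·(0) + e_4·(3) = 0
T: e_1·(-1) + e_2·(0) + e_3·(-3) + e_4·(0) = 0
Solving this homogeneous linear system for the smallest-integer solution (first nonzero entry positive) gives (3, 1, -1, 1).

(3, 1, -1, 1)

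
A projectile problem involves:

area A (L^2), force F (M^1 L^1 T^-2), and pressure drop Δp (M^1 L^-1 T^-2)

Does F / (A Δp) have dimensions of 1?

yes

Sum the exponent of each base dimension across the product:
  M: −[A]_M + [F]_M − [Δp]_M = −(0) + (1) − (1) = 0
  L: −[A]_L + [F]_L − [Δp]_L = −(2) + (1) − (-1) = 0
  T: −[A]_T + [F]_T − [Δp]_T = −(0) + (-2) − (-2) = 0
All base exponents vanish — dimensionless.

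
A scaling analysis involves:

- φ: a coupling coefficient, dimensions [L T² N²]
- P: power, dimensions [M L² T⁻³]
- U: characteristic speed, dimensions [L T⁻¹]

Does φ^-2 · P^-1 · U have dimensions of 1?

no

Sum the exponent of each base dimension across the product:
  M: −2·[φ]_M − [P]_M + [U]_M = −2·(0) − (1) + (0) = -1
  L: −2·[φ]_L − [P]_L + [U]_L = −2·(1) − (2) + (1) = -3
  T: −2·[φ]_T − [P]_T + [U]_T = −2·(2) − (-3) + (-1) = -2
  N: −2·[φ]_N − [P]_N + [U]_N = −2·(2) − (0) + (0) = -4
Net dimensions [M⁻¹ L⁻³ T⁻² N⁻⁴] ≠ [1] — not dimensionless.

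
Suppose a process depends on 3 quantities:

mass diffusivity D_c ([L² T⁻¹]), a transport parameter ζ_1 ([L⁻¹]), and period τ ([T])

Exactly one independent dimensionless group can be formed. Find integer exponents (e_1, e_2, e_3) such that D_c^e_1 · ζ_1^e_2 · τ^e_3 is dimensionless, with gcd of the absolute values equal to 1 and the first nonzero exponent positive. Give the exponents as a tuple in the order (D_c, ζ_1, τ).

(1, 2, 1)

L: e_1·(2) + e_2·(-1) + e_3·(0) = 0
T: e_1·(-1) + e_2·(0) + e_3·(1) = 0
Solving this homogeneous linear system for the smallest-integer solution (first nonzero entry positive) gives (1, 2, 1).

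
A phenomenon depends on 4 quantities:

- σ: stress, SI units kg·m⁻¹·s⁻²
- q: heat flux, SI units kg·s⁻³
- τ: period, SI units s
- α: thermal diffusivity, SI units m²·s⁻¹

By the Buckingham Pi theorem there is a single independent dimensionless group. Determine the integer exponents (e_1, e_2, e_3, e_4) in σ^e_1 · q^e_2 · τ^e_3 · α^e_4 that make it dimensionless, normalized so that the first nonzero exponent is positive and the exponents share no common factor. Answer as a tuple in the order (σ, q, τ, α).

M: e_1·(1) + e_2·(1) + e_3·(0) + e_4·(0) = 0
L: e_1·(-1) + e_2·(0) + e_3·(0) + e_4·(2) = 0
T: e_1·(-2) + e_2·(-3) + e_3·(1) + e_4·(-1) = 0
Solving this homogeneous linear system for the smallest-integer solution (first nonzero entry positive) gives (2, -2, -1, 1).

(2, -2, -1, 1)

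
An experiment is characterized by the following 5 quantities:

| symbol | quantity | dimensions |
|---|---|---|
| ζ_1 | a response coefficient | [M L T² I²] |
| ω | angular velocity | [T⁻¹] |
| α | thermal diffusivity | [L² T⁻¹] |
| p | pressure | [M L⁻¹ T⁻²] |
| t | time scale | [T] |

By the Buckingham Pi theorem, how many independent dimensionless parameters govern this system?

There are 5 variables and 4 base dimensions (M, L, T, I).
The dimension matrix has rank 4.
Independent dimensionless groups: 5 − 4 = 1.

1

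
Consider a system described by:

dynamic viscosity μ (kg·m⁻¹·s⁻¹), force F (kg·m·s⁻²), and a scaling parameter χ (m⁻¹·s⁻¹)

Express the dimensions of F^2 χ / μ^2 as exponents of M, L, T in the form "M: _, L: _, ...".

M: 0, L: 3, T: -3

Collect each base-dimension exponent across the product:
  M: −2·(1) + 2·(1) + (0) = 0
  L: −2·(-1) + 2·(1) + (-1) = 3
  T: −2·(-1) + 2·(-2) + (-1) = -3
So the dimensions are [L³ T⁻³].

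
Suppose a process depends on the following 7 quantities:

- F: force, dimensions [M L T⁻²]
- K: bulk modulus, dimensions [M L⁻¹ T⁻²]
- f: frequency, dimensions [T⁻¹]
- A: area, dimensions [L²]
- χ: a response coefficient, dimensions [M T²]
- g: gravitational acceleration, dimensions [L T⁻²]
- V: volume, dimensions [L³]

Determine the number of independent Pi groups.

4

There are 7 variables and 3 base dimensions (M, L, T).
The dimension matrix has rank 3.
Independent dimensionless groups: 7 − 3 = 4.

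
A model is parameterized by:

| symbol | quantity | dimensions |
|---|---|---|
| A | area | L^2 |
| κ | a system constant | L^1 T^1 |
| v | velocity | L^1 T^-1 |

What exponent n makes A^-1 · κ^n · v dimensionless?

Balance the L exponent: (1)·n from κ, plus −(2) + (1) = -1 from the rest, must sum to zero.
n − 1 = 0, so n = 1.

1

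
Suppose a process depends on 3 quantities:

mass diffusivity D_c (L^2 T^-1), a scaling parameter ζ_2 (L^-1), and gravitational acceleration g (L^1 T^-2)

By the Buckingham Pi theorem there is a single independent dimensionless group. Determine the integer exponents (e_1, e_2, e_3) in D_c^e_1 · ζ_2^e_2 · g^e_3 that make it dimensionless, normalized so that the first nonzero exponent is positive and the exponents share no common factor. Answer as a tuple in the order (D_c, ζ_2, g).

L: e_1·(2) + e_2·(-1) + e_3·(1) = 0
T: e_1·(-1) + e_2·(0) + e_3·(-2) = 0
Solving this homogeneous linear system for the smallest-integer solution (first nonzero entry positive) gives (2, 3, -1).

(2, 3, -1)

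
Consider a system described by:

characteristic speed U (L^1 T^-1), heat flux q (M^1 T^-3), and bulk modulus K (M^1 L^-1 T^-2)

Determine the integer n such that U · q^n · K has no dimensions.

-1

Balance the M exponent: (1)·n from q, plus (0) + (1) = 1 from the rest, must sum to zero.
n + 1 = 0, so n = -1.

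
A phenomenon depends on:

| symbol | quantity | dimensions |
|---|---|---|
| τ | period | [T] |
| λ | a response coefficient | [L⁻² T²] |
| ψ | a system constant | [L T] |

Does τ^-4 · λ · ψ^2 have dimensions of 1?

yes

Sum the exponent of each base dimension across the product:
  L: −4·[τ]_L + [λ]_L + 2·[ψ]_L = −4·(0) + (-2) + 2·(1) = 0
  T: −4·[τ]_T + [λ]_T + 2·[ψ]_T = −4·(1) + (2) + 2·(1) = 0
All base exponents vanish — dimensionless.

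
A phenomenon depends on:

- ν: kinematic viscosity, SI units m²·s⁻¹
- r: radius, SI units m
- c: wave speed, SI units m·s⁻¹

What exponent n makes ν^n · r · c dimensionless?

-1

Balance the L exponent: (2)·n from ν, plus (1) + (1) = 2 from the rest, must sum to zero.
2n + 2 = 0, so n = -1.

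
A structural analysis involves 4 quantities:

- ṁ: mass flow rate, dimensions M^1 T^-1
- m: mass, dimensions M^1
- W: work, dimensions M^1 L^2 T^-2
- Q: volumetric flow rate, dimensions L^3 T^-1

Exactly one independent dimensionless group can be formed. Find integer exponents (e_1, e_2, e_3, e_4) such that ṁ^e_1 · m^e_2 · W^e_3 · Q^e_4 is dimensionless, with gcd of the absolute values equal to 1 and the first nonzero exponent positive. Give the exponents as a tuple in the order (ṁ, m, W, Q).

M: e_1·(1) + e_2·(1) + e_3·(1) + e_4·(0) = 0
L: e_1·(0) + e_2·(0) + e_3·(2) + e_4·(3) = 0
T: e_1·(-1) + e_2·(0) + e_3·(-2) + e_4·(-1) = 0
Solving this homogeneous linear system for the smallest-integer solution (first nonzero entry positive) gives (4, -1, -3, 2).

(4, -1, -3, 2)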